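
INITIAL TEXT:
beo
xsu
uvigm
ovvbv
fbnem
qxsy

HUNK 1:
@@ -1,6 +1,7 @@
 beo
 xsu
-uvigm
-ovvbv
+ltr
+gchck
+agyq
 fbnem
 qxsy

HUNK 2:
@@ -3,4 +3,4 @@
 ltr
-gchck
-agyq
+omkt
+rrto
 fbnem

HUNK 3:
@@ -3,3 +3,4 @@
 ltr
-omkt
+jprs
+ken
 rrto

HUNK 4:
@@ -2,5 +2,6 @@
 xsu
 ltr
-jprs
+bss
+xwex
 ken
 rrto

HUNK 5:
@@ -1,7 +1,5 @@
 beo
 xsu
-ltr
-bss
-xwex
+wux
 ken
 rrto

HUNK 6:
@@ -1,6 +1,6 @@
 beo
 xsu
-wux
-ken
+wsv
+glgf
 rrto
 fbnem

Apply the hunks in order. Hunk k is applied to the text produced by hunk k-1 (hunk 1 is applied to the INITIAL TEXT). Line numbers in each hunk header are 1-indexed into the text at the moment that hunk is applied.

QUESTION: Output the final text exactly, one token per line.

Hunk 1: at line 1 remove [uvigm,ovvbv] add [ltr,gchck,agyq] -> 7 lines: beo xsu ltr gchck agyq fbnem qxsy
Hunk 2: at line 3 remove [gchck,agyq] add [omkt,rrto] -> 7 lines: beo xsu ltr omkt rrto fbnem qxsy
Hunk 3: at line 3 remove [omkt] add [jprs,ken] -> 8 lines: beo xsu ltr jprs ken rrto fbnem qxsy
Hunk 4: at line 2 remove [jprs] add [bss,xwex] -> 9 lines: beo xsu ltr bss xwex ken rrto fbnem qxsy
Hunk 5: at line 1 remove [ltr,bss,xwex] add [wux] -> 7 lines: beo xsu wux ken rrto fbnem qxsy
Hunk 6: at line 1 remove [wux,ken] add [wsv,glgf] -> 7 lines: beo xsu wsv glgf rrto fbnem qxsy

Answer: beo
xsu
wsv
glgf
rrto
fbnem
qxsy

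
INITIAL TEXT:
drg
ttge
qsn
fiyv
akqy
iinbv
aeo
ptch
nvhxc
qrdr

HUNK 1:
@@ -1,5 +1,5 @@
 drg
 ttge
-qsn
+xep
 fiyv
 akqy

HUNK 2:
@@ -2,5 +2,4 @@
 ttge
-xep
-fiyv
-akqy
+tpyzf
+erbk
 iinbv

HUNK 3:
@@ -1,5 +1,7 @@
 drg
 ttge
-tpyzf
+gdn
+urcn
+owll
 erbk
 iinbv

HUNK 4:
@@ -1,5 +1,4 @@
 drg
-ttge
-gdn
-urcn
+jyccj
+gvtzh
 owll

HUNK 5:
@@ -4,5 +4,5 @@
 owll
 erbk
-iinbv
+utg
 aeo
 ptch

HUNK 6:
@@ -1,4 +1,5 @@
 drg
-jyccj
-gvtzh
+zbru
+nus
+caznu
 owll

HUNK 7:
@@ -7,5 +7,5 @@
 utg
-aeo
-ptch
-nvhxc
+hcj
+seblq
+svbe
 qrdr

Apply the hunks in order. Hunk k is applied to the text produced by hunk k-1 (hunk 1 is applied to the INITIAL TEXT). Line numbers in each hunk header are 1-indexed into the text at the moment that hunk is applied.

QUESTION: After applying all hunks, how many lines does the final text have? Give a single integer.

Answer: 11

Derivation:
Hunk 1: at line 1 remove [qsn] add [xep] -> 10 lines: drg ttge xep fiyv akqy iinbv aeo ptch nvhxc qrdr
Hunk 2: at line 2 remove [xep,fiyv,akqy] add [tpyzf,erbk] -> 9 lines: drg ttge tpyzf erbk iinbv aeo ptch nvhxc qrdr
Hunk 3: at line 1 remove [tpyzf] add [gdn,urcn,owll] -> 11 lines: drg ttge gdn urcn owll erbk iinbv aeo ptch nvhxc qrdr
Hunk 4: at line 1 remove [ttge,gdn,urcn] add [jyccj,gvtzh] -> 10 lines: drg jyccj gvtzh owll erbk iinbv aeo ptch nvhxc qrdr
Hunk 5: at line 4 remove [iinbv] add [utg] -> 10 lines: drg jyccj gvtzh owll erbk utg aeo ptch nvhxc qrdr
Hunk 6: at line 1 remove [jyccj,gvtzh] add [zbru,nus,caznu] -> 11 lines: drg zbru nus caznu owll erbk utg aeo ptch nvhxc qrdr
Hunk 7: at line 7 remove [aeo,ptch,nvhxc] add [hcj,seblq,svbe] -> 11 lines: drg zbru nus caznu owll erbk utg hcj seblq svbe qrdr
Final line count: 11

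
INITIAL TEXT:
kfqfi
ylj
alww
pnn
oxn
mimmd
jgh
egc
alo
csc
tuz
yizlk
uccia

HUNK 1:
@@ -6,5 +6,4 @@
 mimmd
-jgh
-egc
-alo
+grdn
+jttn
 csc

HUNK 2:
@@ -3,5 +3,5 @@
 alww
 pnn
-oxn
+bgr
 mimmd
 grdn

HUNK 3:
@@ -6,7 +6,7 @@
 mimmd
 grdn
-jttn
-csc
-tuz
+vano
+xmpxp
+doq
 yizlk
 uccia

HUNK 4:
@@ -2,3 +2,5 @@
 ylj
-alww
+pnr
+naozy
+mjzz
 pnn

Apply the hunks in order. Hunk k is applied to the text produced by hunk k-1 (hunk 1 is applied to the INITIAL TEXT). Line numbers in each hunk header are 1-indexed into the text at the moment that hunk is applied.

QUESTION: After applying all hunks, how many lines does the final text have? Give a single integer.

Hunk 1: at line 6 remove [jgh,egc,alo] add [grdn,jttn] -> 12 lines: kfqfi ylj alww pnn oxn mimmd grdn jttn csc tuz yizlk uccia
Hunk 2: at line 3 remove [oxn] add [bgr] -> 12 lines: kfqfi ylj alww pnn bgr mimmd grdn jttn csc tuz yizlk uccia
Hunk 3: at line 6 remove [jttn,csc,tuz] add [vano,xmpxp,doq] -> 12 lines: kfqfi ylj alww pnn bgr mimmd grdn vano xmpxp doq yizlk uccia
Hunk 4: at line 2 remove [alww] add [pnr,naozy,mjzz] -> 14 lines: kfqfi ylj pnr naozy mjzz pnn bgr mimmd grdn vano xmpxp doq yizlk uccia
Final line count: 14

Answer: 14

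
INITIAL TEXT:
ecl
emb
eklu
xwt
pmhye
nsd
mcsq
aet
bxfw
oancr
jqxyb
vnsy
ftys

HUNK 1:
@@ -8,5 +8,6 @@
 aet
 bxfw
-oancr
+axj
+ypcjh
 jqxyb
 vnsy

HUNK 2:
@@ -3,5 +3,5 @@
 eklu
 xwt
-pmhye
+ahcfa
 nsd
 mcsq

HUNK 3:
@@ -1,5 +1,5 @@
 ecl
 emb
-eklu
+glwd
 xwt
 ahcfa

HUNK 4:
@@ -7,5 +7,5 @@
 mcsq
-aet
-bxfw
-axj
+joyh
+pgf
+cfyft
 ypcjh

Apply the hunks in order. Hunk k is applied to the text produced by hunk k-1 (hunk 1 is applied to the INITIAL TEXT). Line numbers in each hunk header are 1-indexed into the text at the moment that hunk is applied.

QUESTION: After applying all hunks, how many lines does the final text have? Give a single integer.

Hunk 1: at line 8 remove [oancr] add [axj,ypcjh] -> 14 lines: ecl emb eklu xwt pmhye nsd mcsq aet bxfw axj ypcjh jqxyb vnsy ftys
Hunk 2: at line 3 remove [pmhye] add [ahcfa] -> 14 lines: ecl emb eklu xwt ahcfa nsd mcsq aet bxfw axj ypcjh jqxyb vnsy ftys
Hunk 3: at line 1 remove [eklu] add [glwd] -> 14 lines: ecl emb glwd xwt ahcfa nsd mcsq aet bxfw axj ypcjh jqxyb vnsy ftys
Hunk 4: at line 7 remove [aet,bxfw,axj] add [joyh,pgf,cfyft] -> 14 lines: ecl emb glwd xwt ahcfa nsd mcsq joyh pgf cfyft ypcjh jqxyb vnsy ftys
Final line count: 14

Answer: 14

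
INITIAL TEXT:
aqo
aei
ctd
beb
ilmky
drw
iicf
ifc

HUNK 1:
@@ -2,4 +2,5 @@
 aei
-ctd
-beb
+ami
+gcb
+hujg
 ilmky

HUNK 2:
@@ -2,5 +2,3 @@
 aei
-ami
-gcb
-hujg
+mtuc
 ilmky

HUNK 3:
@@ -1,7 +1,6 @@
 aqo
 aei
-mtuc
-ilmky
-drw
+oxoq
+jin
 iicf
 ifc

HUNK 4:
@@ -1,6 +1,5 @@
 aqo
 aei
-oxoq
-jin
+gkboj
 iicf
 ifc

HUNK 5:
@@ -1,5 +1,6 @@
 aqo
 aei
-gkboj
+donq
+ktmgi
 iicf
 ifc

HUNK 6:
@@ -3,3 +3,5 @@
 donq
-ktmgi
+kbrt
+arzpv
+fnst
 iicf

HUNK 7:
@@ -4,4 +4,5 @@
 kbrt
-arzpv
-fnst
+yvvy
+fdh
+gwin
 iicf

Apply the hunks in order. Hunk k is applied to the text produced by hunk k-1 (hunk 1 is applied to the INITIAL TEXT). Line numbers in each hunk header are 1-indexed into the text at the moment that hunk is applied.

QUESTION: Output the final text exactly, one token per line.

Answer: aqo
aei
donq
kbrt
yvvy
fdh
gwin
iicf
ifc

Derivation:
Hunk 1: at line 2 remove [ctd,beb] add [ami,gcb,hujg] -> 9 lines: aqo aei ami gcb hujg ilmky drw iicf ifc
Hunk 2: at line 2 remove [ami,gcb,hujg] add [mtuc] -> 7 lines: aqo aei mtuc ilmky drw iicf ifc
Hunk 3: at line 1 remove [mtuc,ilmky,drw] add [oxoq,jin] -> 6 lines: aqo aei oxoq jin iicf ifc
Hunk 4: at line 1 remove [oxoq,jin] add [gkboj] -> 5 lines: aqo aei gkboj iicf ifc
Hunk 5: at line 1 remove [gkboj] add [donq,ktmgi] -> 6 lines: aqo aei donq ktmgi iicf ifc
Hunk 6: at line 3 remove [ktmgi] add [kbrt,arzpv,fnst] -> 8 lines: aqo aei donq kbrt arzpv fnst iicf ifc
Hunk 7: at line 4 remove [arzpv,fnst] add [yvvy,fdh,gwin] -> 9 lines: aqo aei donq kbrt yvvy fdh gwin iicf ifc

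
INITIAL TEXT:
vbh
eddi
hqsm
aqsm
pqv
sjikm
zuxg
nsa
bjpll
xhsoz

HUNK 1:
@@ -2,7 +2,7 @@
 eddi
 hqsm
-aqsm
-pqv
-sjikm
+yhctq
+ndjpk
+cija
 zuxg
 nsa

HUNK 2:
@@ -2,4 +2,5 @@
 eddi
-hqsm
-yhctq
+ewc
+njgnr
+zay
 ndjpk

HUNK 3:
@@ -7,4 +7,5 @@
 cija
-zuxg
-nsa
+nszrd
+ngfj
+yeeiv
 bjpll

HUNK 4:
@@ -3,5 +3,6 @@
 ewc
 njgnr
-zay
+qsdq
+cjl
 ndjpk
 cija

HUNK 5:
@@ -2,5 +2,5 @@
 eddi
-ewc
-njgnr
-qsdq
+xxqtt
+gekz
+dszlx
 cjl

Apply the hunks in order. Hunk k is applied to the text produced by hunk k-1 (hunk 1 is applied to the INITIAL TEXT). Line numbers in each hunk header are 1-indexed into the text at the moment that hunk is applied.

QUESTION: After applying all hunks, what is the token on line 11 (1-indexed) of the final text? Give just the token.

Answer: yeeiv

Derivation:
Hunk 1: at line 2 remove [aqsm,pqv,sjikm] add [yhctq,ndjpk,cija] -> 10 lines: vbh eddi hqsm yhctq ndjpk cija zuxg nsa bjpll xhsoz
Hunk 2: at line 2 remove [hqsm,yhctq] add [ewc,njgnr,zay] -> 11 lines: vbh eddi ewc njgnr zay ndjpk cija zuxg nsa bjpll xhsoz
Hunk 3: at line 7 remove [zuxg,nsa] add [nszrd,ngfj,yeeiv] -> 12 lines: vbh eddi ewc njgnr zay ndjpk cija nszrd ngfj yeeiv bjpll xhsoz
Hunk 4: at line 3 remove [zay] add [qsdq,cjl] -> 13 lines: vbh eddi ewc njgnr qsdq cjl ndjpk cija nszrd ngfj yeeiv bjpll xhsoz
Hunk 5: at line 2 remove [ewc,njgnr,qsdq] add [xxqtt,gekz,dszlx] -> 13 lines: vbh eddi xxqtt gekz dszlx cjl ndjpk cija nszrd ngfj yeeiv bjpll xhsoz
Final line 11: yeeiv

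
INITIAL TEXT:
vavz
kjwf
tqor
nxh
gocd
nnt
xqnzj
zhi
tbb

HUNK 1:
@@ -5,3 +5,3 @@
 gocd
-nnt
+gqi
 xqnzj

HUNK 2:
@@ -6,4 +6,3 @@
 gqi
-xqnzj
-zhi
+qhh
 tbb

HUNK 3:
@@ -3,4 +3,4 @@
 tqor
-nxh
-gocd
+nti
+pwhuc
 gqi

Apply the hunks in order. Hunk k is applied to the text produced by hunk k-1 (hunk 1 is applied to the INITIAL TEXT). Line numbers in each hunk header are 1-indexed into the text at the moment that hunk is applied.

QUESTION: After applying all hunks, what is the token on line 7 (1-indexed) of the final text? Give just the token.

Answer: qhh

Derivation:
Hunk 1: at line 5 remove [nnt] add [gqi] -> 9 lines: vavz kjwf tqor nxh gocd gqi xqnzj zhi tbb
Hunk 2: at line 6 remove [xqnzj,zhi] add [qhh] -> 8 lines: vavz kjwf tqor nxh gocd gqi qhh tbb
Hunk 3: at line 3 remove [nxh,gocd] add [nti,pwhuc] -> 8 lines: vavz kjwf tqor nti pwhuc gqi qhh tbb
Final line 7: qhh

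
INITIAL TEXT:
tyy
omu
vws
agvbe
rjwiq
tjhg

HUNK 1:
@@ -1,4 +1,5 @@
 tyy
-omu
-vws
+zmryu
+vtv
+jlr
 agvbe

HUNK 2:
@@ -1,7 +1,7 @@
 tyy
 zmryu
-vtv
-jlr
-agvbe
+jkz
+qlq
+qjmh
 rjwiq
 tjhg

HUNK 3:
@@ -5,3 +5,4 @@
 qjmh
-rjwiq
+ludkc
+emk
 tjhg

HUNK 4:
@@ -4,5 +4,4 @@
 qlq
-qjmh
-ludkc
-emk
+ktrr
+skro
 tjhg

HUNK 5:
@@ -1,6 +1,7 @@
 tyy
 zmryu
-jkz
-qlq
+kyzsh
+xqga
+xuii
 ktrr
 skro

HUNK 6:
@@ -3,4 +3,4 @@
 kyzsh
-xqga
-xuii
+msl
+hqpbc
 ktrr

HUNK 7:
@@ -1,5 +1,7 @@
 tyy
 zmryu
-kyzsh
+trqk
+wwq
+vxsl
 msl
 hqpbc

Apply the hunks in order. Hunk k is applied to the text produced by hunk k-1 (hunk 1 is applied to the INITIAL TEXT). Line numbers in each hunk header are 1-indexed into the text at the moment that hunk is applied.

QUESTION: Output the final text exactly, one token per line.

Hunk 1: at line 1 remove [omu,vws] add [zmryu,vtv,jlr] -> 7 lines: tyy zmryu vtv jlr agvbe rjwiq tjhg
Hunk 2: at line 1 remove [vtv,jlr,agvbe] add [jkz,qlq,qjmh] -> 7 lines: tyy zmryu jkz qlq qjmh rjwiq tjhg
Hunk 3: at line 5 remove [rjwiq] add [ludkc,emk] -> 8 lines: tyy zmryu jkz qlq qjmh ludkc emk tjhg
Hunk 4: at line 4 remove [qjmh,ludkc,emk] add [ktrr,skro] -> 7 lines: tyy zmryu jkz qlq ktrr skro tjhg
Hunk 5: at line 1 remove [jkz,qlq] add [kyzsh,xqga,xuii] -> 8 lines: tyy zmryu kyzsh xqga xuii ktrr skro tjhg
Hunk 6: at line 3 remove [xqga,xuii] add [msl,hqpbc] -> 8 lines: tyy zmryu kyzsh msl hqpbc ktrr skro tjhg
Hunk 7: at line 1 remove [kyzsh] add [trqk,wwq,vxsl] -> 10 lines: tyy zmryu trqk wwq vxsl msl hqpbc ktrr skro tjhg

Answer: tyy
zmryu
trqk
wwq
vxsl
msl
hqpbc
ktrr
skro
tjhg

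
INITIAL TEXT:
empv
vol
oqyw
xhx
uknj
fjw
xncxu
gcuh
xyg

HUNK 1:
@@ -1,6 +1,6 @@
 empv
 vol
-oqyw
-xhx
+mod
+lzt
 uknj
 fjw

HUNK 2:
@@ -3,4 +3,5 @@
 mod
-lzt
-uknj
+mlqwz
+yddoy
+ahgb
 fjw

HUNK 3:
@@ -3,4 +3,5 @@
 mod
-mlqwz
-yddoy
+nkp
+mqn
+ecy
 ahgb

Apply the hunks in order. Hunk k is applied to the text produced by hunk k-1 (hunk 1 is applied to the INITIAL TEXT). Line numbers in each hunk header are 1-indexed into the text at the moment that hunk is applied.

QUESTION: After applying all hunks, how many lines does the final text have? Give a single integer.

Answer: 11

Derivation:
Hunk 1: at line 1 remove [oqyw,xhx] add [mod,lzt] -> 9 lines: empv vol mod lzt uknj fjw xncxu gcuh xyg
Hunk 2: at line 3 remove [lzt,uknj] add [mlqwz,yddoy,ahgb] -> 10 lines: empv vol mod mlqwz yddoy ahgb fjw xncxu gcuh xyg
Hunk 3: at line 3 remove [mlqwz,yddoy] add [nkp,mqn,ecy] -> 11 lines: empv vol mod nkp mqn ecy ahgb fjw xncxu gcuh xyg
Final line count: 11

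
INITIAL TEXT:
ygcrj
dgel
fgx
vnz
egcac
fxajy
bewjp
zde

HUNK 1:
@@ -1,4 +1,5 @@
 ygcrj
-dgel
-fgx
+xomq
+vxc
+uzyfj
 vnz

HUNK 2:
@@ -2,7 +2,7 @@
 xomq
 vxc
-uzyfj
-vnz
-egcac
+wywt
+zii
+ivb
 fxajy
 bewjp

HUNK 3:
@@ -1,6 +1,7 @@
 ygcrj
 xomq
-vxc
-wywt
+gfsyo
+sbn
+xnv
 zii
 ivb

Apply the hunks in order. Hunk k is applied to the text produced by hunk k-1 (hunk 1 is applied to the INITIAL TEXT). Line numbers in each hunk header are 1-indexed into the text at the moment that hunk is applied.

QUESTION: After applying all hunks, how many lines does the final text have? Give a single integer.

Answer: 10

Derivation:
Hunk 1: at line 1 remove [dgel,fgx] add [xomq,vxc,uzyfj] -> 9 lines: ygcrj xomq vxc uzyfj vnz egcac fxajy bewjp zde
Hunk 2: at line 2 remove [uzyfj,vnz,egcac] add [wywt,zii,ivb] -> 9 lines: ygcrj xomq vxc wywt zii ivb fxajy bewjp zde
Hunk 3: at line 1 remove [vxc,wywt] add [gfsyo,sbn,xnv] -> 10 lines: ygcrj xomq gfsyo sbn xnv zii ivb fxajy bewjp zde
Final line count: 10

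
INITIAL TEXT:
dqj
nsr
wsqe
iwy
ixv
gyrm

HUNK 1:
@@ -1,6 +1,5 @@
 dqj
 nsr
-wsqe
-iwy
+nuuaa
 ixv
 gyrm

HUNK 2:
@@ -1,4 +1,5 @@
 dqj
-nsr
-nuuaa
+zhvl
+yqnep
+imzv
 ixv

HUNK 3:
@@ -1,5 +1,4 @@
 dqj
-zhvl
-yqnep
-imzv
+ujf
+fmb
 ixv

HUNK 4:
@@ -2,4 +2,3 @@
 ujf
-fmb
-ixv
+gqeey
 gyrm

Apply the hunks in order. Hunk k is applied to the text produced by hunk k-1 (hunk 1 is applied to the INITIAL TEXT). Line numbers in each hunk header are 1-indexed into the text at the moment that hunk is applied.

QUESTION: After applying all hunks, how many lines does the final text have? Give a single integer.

Answer: 4

Derivation:
Hunk 1: at line 1 remove [wsqe,iwy] add [nuuaa] -> 5 lines: dqj nsr nuuaa ixv gyrm
Hunk 2: at line 1 remove [nsr,nuuaa] add [zhvl,yqnep,imzv] -> 6 lines: dqj zhvl yqnep imzv ixv gyrm
Hunk 3: at line 1 remove [zhvl,yqnep,imzv] add [ujf,fmb] -> 5 lines: dqj ujf fmb ixv gyrm
Hunk 4: at line 2 remove [fmb,ixv] add [gqeey] -> 4 lines: dqj ujf gqeey gyrm
Final line count: 4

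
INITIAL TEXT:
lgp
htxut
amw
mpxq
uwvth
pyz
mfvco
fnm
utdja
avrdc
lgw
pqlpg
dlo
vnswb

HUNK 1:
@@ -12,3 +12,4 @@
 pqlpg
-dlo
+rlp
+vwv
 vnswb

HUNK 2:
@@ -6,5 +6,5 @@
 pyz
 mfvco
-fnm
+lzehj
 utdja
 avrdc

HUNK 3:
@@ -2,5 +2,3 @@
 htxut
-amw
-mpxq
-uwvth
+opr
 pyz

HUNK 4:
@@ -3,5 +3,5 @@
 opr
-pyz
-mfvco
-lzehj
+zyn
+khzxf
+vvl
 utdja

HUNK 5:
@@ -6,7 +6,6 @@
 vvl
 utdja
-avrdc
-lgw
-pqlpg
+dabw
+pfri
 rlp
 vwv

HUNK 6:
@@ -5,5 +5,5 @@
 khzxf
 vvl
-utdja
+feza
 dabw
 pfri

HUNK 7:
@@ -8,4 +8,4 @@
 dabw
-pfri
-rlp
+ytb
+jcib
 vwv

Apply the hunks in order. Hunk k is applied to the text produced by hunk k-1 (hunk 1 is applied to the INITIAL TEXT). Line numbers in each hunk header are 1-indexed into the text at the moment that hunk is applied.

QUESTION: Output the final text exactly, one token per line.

Answer: lgp
htxut
opr
zyn
khzxf
vvl
feza
dabw
ytb
jcib
vwv
vnswb

Derivation:
Hunk 1: at line 12 remove [dlo] add [rlp,vwv] -> 15 lines: lgp htxut amw mpxq uwvth pyz mfvco fnm utdja avrdc lgw pqlpg rlp vwv vnswb
Hunk 2: at line 6 remove [fnm] add [lzehj] -> 15 lines: lgp htxut amw mpxq uwvth pyz mfvco lzehj utdja avrdc lgw pqlpg rlp vwv vnswb
Hunk 3: at line 2 remove [amw,mpxq,uwvth] add [opr] -> 13 lines: lgp htxut opr pyz mfvco lzehj utdja avrdc lgw pqlpg rlp vwv vnswb
Hunk 4: at line 3 remove [pyz,mfvco,lzehj] add [zyn,khzxf,vvl] -> 13 lines: lgp htxut opr zyn khzxf vvl utdja avrdc lgw pqlpg rlp vwv vnswb
Hunk 5: at line 6 remove [avrdc,lgw,pqlpg] add [dabw,pfri] -> 12 lines: lgp htxut opr zyn khzxf vvl utdja dabw pfri rlp vwv vnswb
Hunk 6: at line 5 remove [utdja] add [feza] -> 12 lines: lgp htxut opr zyn khzxf vvl feza dabw pfri rlp vwv vnswb
Hunk 7: at line 8 remove [pfri,rlp] add [ytb,jcib] -> 12 lines: lgp htxut opr zyn khzxf vvl feza dabw ytb jcib vwv vnswb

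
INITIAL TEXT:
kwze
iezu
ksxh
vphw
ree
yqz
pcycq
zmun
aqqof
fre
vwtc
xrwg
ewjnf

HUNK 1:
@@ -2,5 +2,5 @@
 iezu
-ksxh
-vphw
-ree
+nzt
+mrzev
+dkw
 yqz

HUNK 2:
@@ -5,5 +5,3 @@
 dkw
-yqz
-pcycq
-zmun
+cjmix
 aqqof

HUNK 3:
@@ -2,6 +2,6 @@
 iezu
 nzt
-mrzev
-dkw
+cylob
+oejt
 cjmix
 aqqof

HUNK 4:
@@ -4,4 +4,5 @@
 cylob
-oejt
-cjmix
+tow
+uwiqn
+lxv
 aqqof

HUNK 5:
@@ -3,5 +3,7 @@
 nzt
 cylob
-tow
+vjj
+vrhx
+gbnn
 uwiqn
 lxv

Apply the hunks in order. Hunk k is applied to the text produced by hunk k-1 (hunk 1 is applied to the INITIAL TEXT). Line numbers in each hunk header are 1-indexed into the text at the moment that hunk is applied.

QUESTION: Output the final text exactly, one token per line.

Answer: kwze
iezu
nzt
cylob
vjj
vrhx
gbnn
uwiqn
lxv
aqqof
fre
vwtc
xrwg
ewjnf

Derivation:
Hunk 1: at line 2 remove [ksxh,vphw,ree] add [nzt,mrzev,dkw] -> 13 lines: kwze iezu nzt mrzev dkw yqz pcycq zmun aqqof fre vwtc xrwg ewjnf
Hunk 2: at line 5 remove [yqz,pcycq,zmun] add [cjmix] -> 11 lines: kwze iezu nzt mrzev dkw cjmix aqqof fre vwtc xrwg ewjnf
Hunk 3: at line 2 remove [mrzev,dkw] add [cylob,oejt] -> 11 lines: kwze iezu nzt cylob oejt cjmix aqqof fre vwtc xrwg ewjnf
Hunk 4: at line 4 remove [oejt,cjmix] add [tow,uwiqn,lxv] -> 12 lines: kwze iezu nzt cylob tow uwiqn lxv aqqof fre vwtc xrwg ewjnf
Hunk 5: at line 3 remove [tow] add [vjj,vrhx,gbnn] -> 14 lines: kwze iezu nzt cylob vjj vrhx gbnn uwiqn lxv aqqof fre vwtc xrwg ewjnf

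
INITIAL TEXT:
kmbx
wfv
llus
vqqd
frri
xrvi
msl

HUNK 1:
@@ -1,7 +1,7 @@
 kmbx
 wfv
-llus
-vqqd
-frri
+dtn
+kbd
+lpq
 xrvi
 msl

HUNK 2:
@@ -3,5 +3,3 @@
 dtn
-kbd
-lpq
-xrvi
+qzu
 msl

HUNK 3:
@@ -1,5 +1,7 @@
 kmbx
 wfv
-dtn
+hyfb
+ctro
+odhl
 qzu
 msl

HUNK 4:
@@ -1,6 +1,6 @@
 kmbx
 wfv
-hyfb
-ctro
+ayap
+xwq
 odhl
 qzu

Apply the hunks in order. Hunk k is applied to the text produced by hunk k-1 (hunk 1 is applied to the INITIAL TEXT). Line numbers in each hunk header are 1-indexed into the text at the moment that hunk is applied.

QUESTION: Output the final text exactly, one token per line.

Answer: kmbx
wfv
ayap
xwq
odhl
qzu
msl

Derivation:
Hunk 1: at line 1 remove [llus,vqqd,frri] add [dtn,kbd,lpq] -> 7 lines: kmbx wfv dtn kbd lpq xrvi msl
Hunk 2: at line 3 remove [kbd,lpq,xrvi] add [qzu] -> 5 lines: kmbx wfv dtn qzu msl
Hunk 3: at line 1 remove [dtn] add [hyfb,ctro,odhl] -> 7 lines: kmbx wfv hyfb ctro odhl qzu msl
Hunk 4: at line 1 remove [hyfb,ctro] add [ayap,xwq] -> 7 lines: kmbx wfv ayap xwq odhl qzu msl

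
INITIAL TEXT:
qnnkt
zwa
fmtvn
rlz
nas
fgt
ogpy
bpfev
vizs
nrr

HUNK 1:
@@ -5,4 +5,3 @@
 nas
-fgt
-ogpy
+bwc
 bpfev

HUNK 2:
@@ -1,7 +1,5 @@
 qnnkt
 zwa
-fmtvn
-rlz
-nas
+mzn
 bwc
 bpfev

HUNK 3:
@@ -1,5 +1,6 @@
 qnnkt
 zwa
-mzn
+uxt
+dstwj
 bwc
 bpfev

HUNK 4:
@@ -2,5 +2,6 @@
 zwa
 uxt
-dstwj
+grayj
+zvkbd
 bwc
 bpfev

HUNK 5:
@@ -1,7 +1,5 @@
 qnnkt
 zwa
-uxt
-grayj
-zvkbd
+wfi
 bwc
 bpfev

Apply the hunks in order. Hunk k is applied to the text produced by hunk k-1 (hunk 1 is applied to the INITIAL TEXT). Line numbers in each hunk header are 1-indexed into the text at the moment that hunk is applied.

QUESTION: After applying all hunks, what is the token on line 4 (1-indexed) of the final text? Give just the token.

Hunk 1: at line 5 remove [fgt,ogpy] add [bwc] -> 9 lines: qnnkt zwa fmtvn rlz nas bwc bpfev vizs nrr
Hunk 2: at line 1 remove [fmtvn,rlz,nas] add [mzn] -> 7 lines: qnnkt zwa mzn bwc bpfev vizs nrr
Hunk 3: at line 1 remove [mzn] add [uxt,dstwj] -> 8 lines: qnnkt zwa uxt dstwj bwc bpfev vizs nrr
Hunk 4: at line 2 remove [dstwj] add [grayj,zvkbd] -> 9 lines: qnnkt zwa uxt grayj zvkbd bwc bpfev vizs nrr
Hunk 5: at line 1 remove [uxt,grayj,zvkbd] add [wfi] -> 7 lines: qnnkt zwa wfi bwc bpfev vizs nrr
Final line 4: bwc

Answer: bwc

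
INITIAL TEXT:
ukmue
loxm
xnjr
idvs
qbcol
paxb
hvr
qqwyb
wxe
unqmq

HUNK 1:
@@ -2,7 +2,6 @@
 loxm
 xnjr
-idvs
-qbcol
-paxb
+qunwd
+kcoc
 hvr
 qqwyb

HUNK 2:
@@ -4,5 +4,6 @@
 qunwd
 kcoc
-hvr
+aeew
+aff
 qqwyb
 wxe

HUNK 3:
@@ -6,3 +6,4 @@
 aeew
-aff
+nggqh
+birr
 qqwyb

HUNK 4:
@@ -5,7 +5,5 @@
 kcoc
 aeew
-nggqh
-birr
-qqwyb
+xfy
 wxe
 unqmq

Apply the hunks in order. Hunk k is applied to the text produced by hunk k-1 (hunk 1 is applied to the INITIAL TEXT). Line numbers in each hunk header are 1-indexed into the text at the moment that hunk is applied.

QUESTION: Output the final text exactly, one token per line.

Hunk 1: at line 2 remove [idvs,qbcol,paxb] add [qunwd,kcoc] -> 9 lines: ukmue loxm xnjr qunwd kcoc hvr qqwyb wxe unqmq
Hunk 2: at line 4 remove [hvr] add [aeew,aff] -> 10 lines: ukmue loxm xnjr qunwd kcoc aeew aff qqwyb wxe unqmq
Hunk 3: at line 6 remove [aff] add [nggqh,birr] -> 11 lines: ukmue loxm xnjr qunwd kcoc aeew nggqh birr qqwyb wxe unqmq
Hunk 4: at line 5 remove [nggqh,birr,qqwyb] add [xfy] -> 9 lines: ukmue loxm xnjr qunwd kcoc aeew xfy wxe unqmq

Answer: ukmue
loxm
xnjr
qunwd
kcoc
aeew
xfy
wxe
unqmq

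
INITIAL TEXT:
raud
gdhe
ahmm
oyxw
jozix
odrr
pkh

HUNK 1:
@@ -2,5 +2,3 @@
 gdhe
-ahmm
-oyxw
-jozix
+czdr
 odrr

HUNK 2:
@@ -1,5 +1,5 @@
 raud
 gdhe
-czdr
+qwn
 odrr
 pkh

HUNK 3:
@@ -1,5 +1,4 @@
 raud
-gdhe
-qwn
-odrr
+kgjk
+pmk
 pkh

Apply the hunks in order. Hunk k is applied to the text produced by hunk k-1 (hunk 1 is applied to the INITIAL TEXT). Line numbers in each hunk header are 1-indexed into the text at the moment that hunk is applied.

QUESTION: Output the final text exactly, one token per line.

Answer: raud
kgjk
pmk
pkh

Derivation:
Hunk 1: at line 2 remove [ahmm,oyxw,jozix] add [czdr] -> 5 lines: raud gdhe czdr odrr pkh
Hunk 2: at line 1 remove [czdr] add [qwn] -> 5 lines: raud gdhe qwn odrr pkh
Hunk 3: at line 1 remove [gdhe,qwn,odrr] add [kgjk,pmk] -> 4 lines: raud kgjk pmk pkh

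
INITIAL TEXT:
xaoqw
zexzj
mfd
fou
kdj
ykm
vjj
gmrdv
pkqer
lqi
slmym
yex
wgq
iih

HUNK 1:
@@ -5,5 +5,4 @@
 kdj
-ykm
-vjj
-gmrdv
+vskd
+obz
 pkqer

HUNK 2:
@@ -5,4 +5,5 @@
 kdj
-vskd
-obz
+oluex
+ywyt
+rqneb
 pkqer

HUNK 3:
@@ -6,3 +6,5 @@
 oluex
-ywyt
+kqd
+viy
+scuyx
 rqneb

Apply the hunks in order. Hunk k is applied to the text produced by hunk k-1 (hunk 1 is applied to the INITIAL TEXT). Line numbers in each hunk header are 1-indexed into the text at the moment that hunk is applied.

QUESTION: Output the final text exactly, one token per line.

Answer: xaoqw
zexzj
mfd
fou
kdj
oluex
kqd
viy
scuyx
rqneb
pkqer
lqi
slmym
yex
wgq
iih

Derivation:
Hunk 1: at line 5 remove [ykm,vjj,gmrdv] add [vskd,obz] -> 13 lines: xaoqw zexzj mfd fou kdj vskd obz pkqer lqi slmym yex wgq iih
Hunk 2: at line 5 remove [vskd,obz] add [oluex,ywyt,rqneb] -> 14 lines: xaoqw zexzj mfd fou kdj oluex ywyt rqneb pkqer lqi slmym yex wgq iih
Hunk 3: at line 6 remove [ywyt] add [kqd,viy,scuyx] -> 16 lines: xaoqw zexzj mfd fou kdj oluex kqd viy scuyx rqneb pkqer lqi slmym yex wgq iih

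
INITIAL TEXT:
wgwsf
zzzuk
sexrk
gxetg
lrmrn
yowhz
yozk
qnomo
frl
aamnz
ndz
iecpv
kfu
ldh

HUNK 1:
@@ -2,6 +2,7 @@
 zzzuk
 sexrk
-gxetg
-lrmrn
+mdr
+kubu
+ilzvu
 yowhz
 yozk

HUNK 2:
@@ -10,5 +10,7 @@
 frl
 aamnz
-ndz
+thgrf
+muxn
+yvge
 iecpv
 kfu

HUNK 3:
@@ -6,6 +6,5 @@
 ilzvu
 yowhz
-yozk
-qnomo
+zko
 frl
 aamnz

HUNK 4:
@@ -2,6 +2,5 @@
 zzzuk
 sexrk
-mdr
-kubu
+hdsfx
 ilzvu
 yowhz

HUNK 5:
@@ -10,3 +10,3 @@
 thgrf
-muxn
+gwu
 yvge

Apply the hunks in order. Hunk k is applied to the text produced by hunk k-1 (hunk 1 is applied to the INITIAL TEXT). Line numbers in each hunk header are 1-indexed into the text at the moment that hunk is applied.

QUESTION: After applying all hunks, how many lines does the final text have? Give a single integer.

Hunk 1: at line 2 remove [gxetg,lrmrn] add [mdr,kubu,ilzvu] -> 15 lines: wgwsf zzzuk sexrk mdr kubu ilzvu yowhz yozk qnomo frl aamnz ndz iecpv kfu ldh
Hunk 2: at line 10 remove [ndz] add [thgrf,muxn,yvge] -> 17 lines: wgwsf zzzuk sexrk mdr kubu ilzvu yowhz yozk qnomo frl aamnz thgrf muxn yvge iecpv kfu ldh
Hunk 3: at line 6 remove [yozk,qnomo] add [zko] -> 16 lines: wgwsf zzzuk sexrk mdr kubu ilzvu yowhz zko frl aamnz thgrf muxn yvge iecpv kfu ldh
Hunk 4: at line 2 remove [mdr,kubu] add [hdsfx] -> 15 lines: wgwsf zzzuk sexrk hdsfx ilzvu yowhz zko frl aamnz thgrf muxn yvge iecpv kfu ldh
Hunk 5: at line 10 remove [muxn] add [gwu] -> 15 lines: wgwsf zzzuk sexrk hdsfx ilzvu yowhz zko frl aamnz thgrf gwu yvge iecpv kfu ldh
Final line count: 15

Answer: 15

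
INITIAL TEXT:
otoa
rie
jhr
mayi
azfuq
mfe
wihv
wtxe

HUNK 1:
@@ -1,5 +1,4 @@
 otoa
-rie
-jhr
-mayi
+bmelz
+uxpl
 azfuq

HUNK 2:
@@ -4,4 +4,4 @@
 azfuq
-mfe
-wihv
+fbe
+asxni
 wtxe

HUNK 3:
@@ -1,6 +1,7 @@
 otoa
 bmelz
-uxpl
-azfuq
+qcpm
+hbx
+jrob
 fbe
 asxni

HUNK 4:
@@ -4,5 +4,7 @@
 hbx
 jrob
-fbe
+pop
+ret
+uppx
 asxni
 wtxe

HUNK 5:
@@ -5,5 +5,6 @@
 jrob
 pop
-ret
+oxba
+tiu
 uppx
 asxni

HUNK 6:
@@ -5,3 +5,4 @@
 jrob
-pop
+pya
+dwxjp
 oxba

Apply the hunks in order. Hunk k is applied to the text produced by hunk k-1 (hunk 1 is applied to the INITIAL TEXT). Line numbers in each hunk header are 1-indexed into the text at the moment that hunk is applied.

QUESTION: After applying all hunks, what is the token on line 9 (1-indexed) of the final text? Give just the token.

Hunk 1: at line 1 remove [rie,jhr,mayi] add [bmelz,uxpl] -> 7 lines: otoa bmelz uxpl azfuq mfe wihv wtxe
Hunk 2: at line 4 remove [mfe,wihv] add [fbe,asxni] -> 7 lines: otoa bmelz uxpl azfuq fbe asxni wtxe
Hunk 3: at line 1 remove [uxpl,azfuq] add [qcpm,hbx,jrob] -> 8 lines: otoa bmelz qcpm hbx jrob fbe asxni wtxe
Hunk 4: at line 4 remove [fbe] add [pop,ret,uppx] -> 10 lines: otoa bmelz qcpm hbx jrob pop ret uppx asxni wtxe
Hunk 5: at line 5 remove [ret] add [oxba,tiu] -> 11 lines: otoa bmelz qcpm hbx jrob pop oxba tiu uppx asxni wtxe
Hunk 6: at line 5 remove [pop] add [pya,dwxjp] -> 12 lines: otoa bmelz qcpm hbx jrob pya dwxjp oxba tiu uppx asxni wtxe
Final line 9: tiu

Answer: tiu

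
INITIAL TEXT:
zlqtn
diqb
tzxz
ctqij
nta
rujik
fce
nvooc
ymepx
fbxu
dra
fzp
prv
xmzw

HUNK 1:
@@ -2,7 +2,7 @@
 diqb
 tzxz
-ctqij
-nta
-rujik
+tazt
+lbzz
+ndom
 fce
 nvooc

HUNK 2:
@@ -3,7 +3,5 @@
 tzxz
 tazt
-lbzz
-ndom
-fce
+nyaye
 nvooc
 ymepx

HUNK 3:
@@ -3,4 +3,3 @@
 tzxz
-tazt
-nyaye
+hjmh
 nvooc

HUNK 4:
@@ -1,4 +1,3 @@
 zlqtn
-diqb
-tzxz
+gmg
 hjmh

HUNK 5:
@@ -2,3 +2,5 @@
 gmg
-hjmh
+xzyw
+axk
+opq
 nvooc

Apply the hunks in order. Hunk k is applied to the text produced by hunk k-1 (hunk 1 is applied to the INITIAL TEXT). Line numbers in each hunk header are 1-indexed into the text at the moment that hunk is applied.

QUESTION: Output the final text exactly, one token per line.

Hunk 1: at line 2 remove [ctqij,nta,rujik] add [tazt,lbzz,ndom] -> 14 lines: zlqtn diqb tzxz tazt lbzz ndom fce nvooc ymepx fbxu dra fzp prv xmzw
Hunk 2: at line 3 remove [lbzz,ndom,fce] add [nyaye] -> 12 lines: zlqtn diqb tzxz tazt nyaye nvooc ymepx fbxu dra fzp prv xmzw
Hunk 3: at line 3 remove [tazt,nyaye] add [hjmh] -> 11 lines: zlqtn diqb tzxz hjmh nvooc ymepx fbxu dra fzp prv xmzw
Hunk 4: at line 1 remove [diqb,tzxz] add [gmg] -> 10 lines: zlqtn gmg hjmh nvooc ymepx fbxu dra fzp prv xmzw
Hunk 5: at line 2 remove [hjmh] add [xzyw,axk,opq] -> 12 lines: zlqtn gmg xzyw axk opq nvooc ymepx fbxu dra fzp prv xmzw

Answer: zlqtn
gmg
xzyw
axk
opq
nvooc
ymepx
fbxu
dra
fzp
prv
xmzw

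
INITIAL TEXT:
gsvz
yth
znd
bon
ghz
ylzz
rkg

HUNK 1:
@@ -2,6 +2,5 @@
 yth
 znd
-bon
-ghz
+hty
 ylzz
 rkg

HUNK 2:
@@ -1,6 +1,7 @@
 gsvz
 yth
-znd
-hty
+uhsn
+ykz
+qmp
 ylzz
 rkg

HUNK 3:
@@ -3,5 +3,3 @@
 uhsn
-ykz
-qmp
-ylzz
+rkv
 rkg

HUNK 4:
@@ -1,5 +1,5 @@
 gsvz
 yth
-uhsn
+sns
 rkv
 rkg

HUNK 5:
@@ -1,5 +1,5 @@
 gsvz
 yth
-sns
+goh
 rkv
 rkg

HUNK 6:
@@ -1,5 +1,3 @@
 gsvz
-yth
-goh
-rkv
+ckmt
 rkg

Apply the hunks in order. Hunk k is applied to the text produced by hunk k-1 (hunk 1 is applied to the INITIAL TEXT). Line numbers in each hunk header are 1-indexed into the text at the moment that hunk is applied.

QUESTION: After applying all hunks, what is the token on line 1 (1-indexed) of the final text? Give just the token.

Hunk 1: at line 2 remove [bon,ghz] add [hty] -> 6 lines: gsvz yth znd hty ylzz rkg
Hunk 2: at line 1 remove [znd,hty] add [uhsn,ykz,qmp] -> 7 lines: gsvz yth uhsn ykz qmp ylzz rkg
Hunk 3: at line 3 remove [ykz,qmp,ylzz] add [rkv] -> 5 lines: gsvz yth uhsn rkv rkg
Hunk 4: at line 1 remove [uhsn] add [sns] -> 5 lines: gsvz yth sns rkv rkg
Hunk 5: at line 1 remove [sns] add [goh] -> 5 lines: gsvz yth goh rkv rkg
Hunk 6: at line 1 remove [yth,goh,rkv] add [ckmt] -> 3 lines: gsvz ckmt rkg
Final line 1: gsvz

Answer: gsvz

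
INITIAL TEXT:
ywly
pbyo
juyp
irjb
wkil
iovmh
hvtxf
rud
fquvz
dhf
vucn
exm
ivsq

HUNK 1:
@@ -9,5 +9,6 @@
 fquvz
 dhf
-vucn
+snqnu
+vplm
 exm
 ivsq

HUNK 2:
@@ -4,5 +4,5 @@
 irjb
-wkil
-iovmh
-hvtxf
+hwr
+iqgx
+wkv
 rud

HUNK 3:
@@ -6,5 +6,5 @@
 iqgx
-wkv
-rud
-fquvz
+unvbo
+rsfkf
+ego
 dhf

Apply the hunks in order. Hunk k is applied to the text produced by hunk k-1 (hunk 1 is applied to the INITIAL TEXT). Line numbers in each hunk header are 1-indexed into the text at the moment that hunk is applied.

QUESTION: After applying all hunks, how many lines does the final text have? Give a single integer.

Answer: 14

Derivation:
Hunk 1: at line 9 remove [vucn] add [snqnu,vplm] -> 14 lines: ywly pbyo juyp irjb wkil iovmh hvtxf rud fquvz dhf snqnu vplm exm ivsq
Hunk 2: at line 4 remove [wkil,iovmh,hvtxf] add [hwr,iqgx,wkv] -> 14 lines: ywly pbyo juyp irjb hwr iqgx wkv rud fquvz dhf snqnu vplm exm ivsq
Hunk 3: at line 6 remove [wkv,rud,fquvz] add [unvbo,rsfkf,ego] -> 14 lines: ywly pbyo juyp irjb hwr iqgx unvbo rsfkf ego dhf snqnu vplm exm ivsq
Final line count: 14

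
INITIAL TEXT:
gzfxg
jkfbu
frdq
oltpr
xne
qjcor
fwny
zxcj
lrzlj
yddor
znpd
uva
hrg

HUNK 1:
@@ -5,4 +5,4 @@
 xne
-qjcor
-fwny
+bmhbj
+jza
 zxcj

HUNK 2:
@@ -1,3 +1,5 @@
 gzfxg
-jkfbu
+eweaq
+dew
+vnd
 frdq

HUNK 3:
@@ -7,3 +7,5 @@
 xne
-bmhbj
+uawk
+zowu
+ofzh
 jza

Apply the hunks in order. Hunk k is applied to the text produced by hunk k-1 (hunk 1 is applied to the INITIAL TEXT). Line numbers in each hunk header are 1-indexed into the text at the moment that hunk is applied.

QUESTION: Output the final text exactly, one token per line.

Hunk 1: at line 5 remove [qjcor,fwny] add [bmhbj,jza] -> 13 lines: gzfxg jkfbu frdq oltpr xne bmhbj jza zxcj lrzlj yddor znpd uva hrg
Hunk 2: at line 1 remove [jkfbu] add [eweaq,dew,vnd] -> 15 lines: gzfxg eweaq dew vnd frdq oltpr xne bmhbj jza zxcj lrzlj yddor znpd uva hrg
Hunk 3: at line 7 remove [bmhbj] add [uawk,zowu,ofzh] -> 17 lines: gzfxg eweaq dew vnd frdq oltpr xne uawk zowu ofzh jza zxcj lrzlj yddor znpd uva hrg

Answer: gzfxg
eweaq
dew
vnd
frdq
oltpr
xne
uawk
zowu
ofzh
jza
zxcj
lrzlj
yddor
znpd
uva
hrg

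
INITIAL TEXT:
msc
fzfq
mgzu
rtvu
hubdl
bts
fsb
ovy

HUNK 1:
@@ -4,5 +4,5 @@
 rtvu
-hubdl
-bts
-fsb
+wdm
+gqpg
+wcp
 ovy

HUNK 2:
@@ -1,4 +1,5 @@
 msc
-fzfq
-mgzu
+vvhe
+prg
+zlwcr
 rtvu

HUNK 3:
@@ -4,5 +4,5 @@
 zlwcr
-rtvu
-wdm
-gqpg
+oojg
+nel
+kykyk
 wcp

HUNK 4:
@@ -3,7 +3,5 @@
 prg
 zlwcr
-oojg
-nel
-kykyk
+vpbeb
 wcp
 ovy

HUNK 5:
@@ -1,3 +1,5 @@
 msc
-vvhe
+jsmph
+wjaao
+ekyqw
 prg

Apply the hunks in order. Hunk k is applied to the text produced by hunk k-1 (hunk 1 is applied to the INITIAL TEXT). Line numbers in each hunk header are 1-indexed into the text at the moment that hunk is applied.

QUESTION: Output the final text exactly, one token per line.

Hunk 1: at line 4 remove [hubdl,bts,fsb] add [wdm,gqpg,wcp] -> 8 lines: msc fzfq mgzu rtvu wdm gqpg wcp ovy
Hunk 2: at line 1 remove [fzfq,mgzu] add [vvhe,prg,zlwcr] -> 9 lines: msc vvhe prg zlwcr rtvu wdm gqpg wcp ovy
Hunk 3: at line 4 remove [rtvu,wdm,gqpg] add [oojg,nel,kykyk] -> 9 lines: msc vvhe prg zlwcr oojg nel kykyk wcp ovy
Hunk 4: at line 3 remove [oojg,nel,kykyk] add [vpbeb] -> 7 lines: msc vvhe prg zlwcr vpbeb wcp ovy
Hunk 5: at line 1 remove [vvhe] add [jsmph,wjaao,ekyqw] -> 9 lines: msc jsmph wjaao ekyqw prg zlwcr vpbeb wcp ovy

Answer: msc
jsmph
wjaao
ekyqw
prg
zlwcr
vpbeb
wcp
ovy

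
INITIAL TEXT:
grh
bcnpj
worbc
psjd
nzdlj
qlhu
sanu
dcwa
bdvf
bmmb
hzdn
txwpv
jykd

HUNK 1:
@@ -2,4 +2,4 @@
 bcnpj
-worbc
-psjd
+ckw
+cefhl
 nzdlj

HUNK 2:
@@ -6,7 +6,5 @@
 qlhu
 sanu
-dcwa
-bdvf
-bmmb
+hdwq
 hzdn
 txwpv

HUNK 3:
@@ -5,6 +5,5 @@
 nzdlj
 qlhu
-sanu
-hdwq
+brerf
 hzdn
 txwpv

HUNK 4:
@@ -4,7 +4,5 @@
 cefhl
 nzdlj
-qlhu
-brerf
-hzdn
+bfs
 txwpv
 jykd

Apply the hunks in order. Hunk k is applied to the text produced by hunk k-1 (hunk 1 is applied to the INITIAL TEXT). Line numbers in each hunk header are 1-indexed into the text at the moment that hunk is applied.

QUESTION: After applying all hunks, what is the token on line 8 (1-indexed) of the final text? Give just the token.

Answer: jykd

Derivation:
Hunk 1: at line 2 remove [worbc,psjd] add [ckw,cefhl] -> 13 lines: grh bcnpj ckw cefhl nzdlj qlhu sanu dcwa bdvf bmmb hzdn txwpv jykd
Hunk 2: at line 6 remove [dcwa,bdvf,bmmb] add [hdwq] -> 11 lines: grh bcnpj ckw cefhl nzdlj qlhu sanu hdwq hzdn txwpv jykd
Hunk 3: at line 5 remove [sanu,hdwq] add [brerf] -> 10 lines: grh bcnpj ckw cefhl nzdlj qlhu brerf hzdn txwpv jykd
Hunk 4: at line 4 remove [qlhu,brerf,hzdn] add [bfs] -> 8 lines: grh bcnpj ckw cefhl nzdlj bfs txwpv jykd
Final line 8: jykd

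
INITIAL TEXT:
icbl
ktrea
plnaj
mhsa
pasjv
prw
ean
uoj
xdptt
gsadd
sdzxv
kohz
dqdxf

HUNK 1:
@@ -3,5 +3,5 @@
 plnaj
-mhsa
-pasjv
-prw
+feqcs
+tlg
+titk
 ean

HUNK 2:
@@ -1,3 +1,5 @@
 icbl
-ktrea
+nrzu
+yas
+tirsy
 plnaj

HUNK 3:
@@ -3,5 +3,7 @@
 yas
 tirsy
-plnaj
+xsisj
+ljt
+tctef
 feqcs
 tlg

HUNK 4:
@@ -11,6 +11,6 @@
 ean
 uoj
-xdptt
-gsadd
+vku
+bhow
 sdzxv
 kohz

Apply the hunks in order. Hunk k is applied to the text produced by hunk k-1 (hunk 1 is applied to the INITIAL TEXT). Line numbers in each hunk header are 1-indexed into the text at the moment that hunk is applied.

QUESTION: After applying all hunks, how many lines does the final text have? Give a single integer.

Hunk 1: at line 3 remove [mhsa,pasjv,prw] add [feqcs,tlg,titk] -> 13 lines: icbl ktrea plnaj feqcs tlg titk ean uoj xdptt gsadd sdzxv kohz dqdxf
Hunk 2: at line 1 remove [ktrea] add [nrzu,yas,tirsy] -> 15 lines: icbl nrzu yas tirsy plnaj feqcs tlg titk ean uoj xdptt gsadd sdzxv kohz dqdxf
Hunk 3: at line 3 remove [plnaj] add [xsisj,ljt,tctef] -> 17 lines: icbl nrzu yas tirsy xsisj ljt tctef feqcs tlg titk ean uoj xdptt gsadd sdzxv kohz dqdxf
Hunk 4: at line 11 remove [xdptt,gsadd] add [vku,bhow] -> 17 lines: icbl nrzu yas tirsy xsisj ljt tctef feqcs tlg titk ean uoj vku bhow sdzxv kohz dqdxf
Final line count: 17

Answer: 17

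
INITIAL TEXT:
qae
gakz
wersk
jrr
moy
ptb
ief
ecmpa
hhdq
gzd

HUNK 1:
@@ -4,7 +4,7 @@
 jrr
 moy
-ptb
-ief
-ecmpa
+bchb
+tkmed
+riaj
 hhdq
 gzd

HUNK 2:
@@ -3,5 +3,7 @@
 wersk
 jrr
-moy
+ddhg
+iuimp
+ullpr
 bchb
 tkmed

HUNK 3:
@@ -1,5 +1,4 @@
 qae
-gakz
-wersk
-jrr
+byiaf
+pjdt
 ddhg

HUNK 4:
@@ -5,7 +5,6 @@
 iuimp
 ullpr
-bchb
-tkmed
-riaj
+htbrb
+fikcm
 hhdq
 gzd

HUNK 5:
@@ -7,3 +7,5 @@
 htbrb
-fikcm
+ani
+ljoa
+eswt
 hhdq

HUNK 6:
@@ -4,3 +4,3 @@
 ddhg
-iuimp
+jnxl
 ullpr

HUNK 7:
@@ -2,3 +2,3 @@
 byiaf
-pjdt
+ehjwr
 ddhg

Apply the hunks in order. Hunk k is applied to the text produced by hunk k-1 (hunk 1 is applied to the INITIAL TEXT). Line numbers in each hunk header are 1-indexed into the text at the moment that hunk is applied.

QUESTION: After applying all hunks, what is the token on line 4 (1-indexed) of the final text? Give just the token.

Answer: ddhg

Derivation:
Hunk 1: at line 4 remove [ptb,ief,ecmpa] add [bchb,tkmed,riaj] -> 10 lines: qae gakz wersk jrr moy bchb tkmed riaj hhdq gzd
Hunk 2: at line 3 remove [moy] add [ddhg,iuimp,ullpr] -> 12 lines: qae gakz wersk jrr ddhg iuimp ullpr bchb tkmed riaj hhdq gzd
Hunk 3: at line 1 remove [gakz,wersk,jrr] add [byiaf,pjdt] -> 11 lines: qae byiaf pjdt ddhg iuimp ullpr bchb tkmed riaj hhdq gzd
Hunk 4: at line 5 remove [bchb,tkmed,riaj] add [htbrb,fikcm] -> 10 lines: qae byiaf pjdt ddhg iuimp ullpr htbrb fikcm hhdq gzd
Hunk 5: at line 7 remove [fikcm] add [ani,ljoa,eswt] -> 12 lines: qae byiaf pjdt ddhg iuimp ullpr htbrb ani ljoa eswt hhdq gzd
Hunk 6: at line 4 remove [iuimp] add [jnxl] -> 12 lines: qae byiaf pjdt ddhg jnxl ullpr htbrb ani ljoa eswt hhdq gzd
Hunk 7: at line 2 remove [pjdt] add [ehjwr] -> 12 lines: qae byiaf ehjwr ddhg jnxl ullpr htbrb ani ljoa eswt hhdq gzd
Final line 4: ddhg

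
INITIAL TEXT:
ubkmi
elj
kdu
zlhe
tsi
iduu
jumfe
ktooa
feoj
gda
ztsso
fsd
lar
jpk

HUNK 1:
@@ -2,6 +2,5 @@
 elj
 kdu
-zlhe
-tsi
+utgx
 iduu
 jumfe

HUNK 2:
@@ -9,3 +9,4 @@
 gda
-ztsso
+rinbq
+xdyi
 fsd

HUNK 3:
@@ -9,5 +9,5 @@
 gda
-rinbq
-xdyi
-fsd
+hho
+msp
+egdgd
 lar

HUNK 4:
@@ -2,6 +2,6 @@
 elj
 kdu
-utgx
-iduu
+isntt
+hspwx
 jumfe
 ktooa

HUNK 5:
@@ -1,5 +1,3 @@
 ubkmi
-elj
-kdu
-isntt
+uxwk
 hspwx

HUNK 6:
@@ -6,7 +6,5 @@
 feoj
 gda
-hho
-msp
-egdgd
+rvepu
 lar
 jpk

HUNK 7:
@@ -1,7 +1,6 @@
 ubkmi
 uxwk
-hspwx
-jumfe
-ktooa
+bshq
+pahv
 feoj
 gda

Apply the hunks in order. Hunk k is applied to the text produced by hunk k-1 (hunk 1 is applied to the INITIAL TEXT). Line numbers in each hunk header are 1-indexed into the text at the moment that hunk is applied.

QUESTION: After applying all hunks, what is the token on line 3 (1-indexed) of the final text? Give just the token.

Answer: bshq

Derivation:
Hunk 1: at line 2 remove [zlhe,tsi] add [utgx] -> 13 lines: ubkmi elj kdu utgx iduu jumfe ktooa feoj gda ztsso fsd lar jpk
Hunk 2: at line 9 remove [ztsso] add [rinbq,xdyi] -> 14 lines: ubkmi elj kdu utgx iduu jumfe ktooa feoj gda rinbq xdyi fsd lar jpk
Hunk 3: at line 9 remove [rinbq,xdyi,fsd] add [hho,msp,egdgd] -> 14 lines: ubkmi elj kdu utgx iduu jumfe ktooa feoj gda hho msp egdgd lar jpk
Hunk 4: at line 2 remove [utgx,iduu] add [isntt,hspwx] -> 14 lines: ubkmi elj kdu isntt hspwx jumfe ktooa feoj gda hho msp egdgd lar jpk
Hunk 5: at line 1 remove [elj,kdu,isntt] add [uxwk] -> 12 lines: ubkmi uxwk hspwx jumfe ktooa feoj gda hho msp egdgd lar jpk
Hunk 6: at line 6 remove [hho,msp,egdgd] add [rvepu] -> 10 lines: ubkmi uxwk hspwx jumfe ktooa feoj gda rvepu lar jpk
Hunk 7: at line 1 remove [hspwx,jumfe,ktooa] add [bshq,pahv] -> 9 lines: ubkmi uxwk bshq pahv feoj gda rvepu lar jpk
Final line 3: bshq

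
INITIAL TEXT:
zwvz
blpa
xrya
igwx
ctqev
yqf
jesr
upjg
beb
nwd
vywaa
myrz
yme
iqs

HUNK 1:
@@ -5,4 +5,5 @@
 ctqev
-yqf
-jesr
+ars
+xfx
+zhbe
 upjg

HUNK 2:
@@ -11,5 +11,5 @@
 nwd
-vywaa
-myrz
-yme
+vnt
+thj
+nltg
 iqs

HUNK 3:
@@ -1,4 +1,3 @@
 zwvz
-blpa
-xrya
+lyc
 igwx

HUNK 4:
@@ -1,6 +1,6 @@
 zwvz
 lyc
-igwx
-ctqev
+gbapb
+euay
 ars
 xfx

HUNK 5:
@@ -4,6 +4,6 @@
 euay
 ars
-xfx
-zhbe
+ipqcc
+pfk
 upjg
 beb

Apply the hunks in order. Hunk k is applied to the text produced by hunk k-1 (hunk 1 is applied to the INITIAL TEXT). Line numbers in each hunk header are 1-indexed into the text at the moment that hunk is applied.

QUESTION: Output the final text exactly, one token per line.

Answer: zwvz
lyc
gbapb
euay
ars
ipqcc
pfk
upjg
beb
nwd
vnt
thj
nltg
iqs

Derivation:
Hunk 1: at line 5 remove [yqf,jesr] add [ars,xfx,zhbe] -> 15 lines: zwvz blpa xrya igwx ctqev ars xfx zhbe upjg beb nwd vywaa myrz yme iqs
Hunk 2: at line 11 remove [vywaa,myrz,yme] add [vnt,thj,nltg] -> 15 lines: zwvz blpa xrya igwx ctqev ars xfx zhbe upjg beb nwd vnt thj nltg iqs
Hunk 3: at line 1 remove [blpa,xrya] add [lyc] -> 14 lines: zwvz lyc igwx ctqev ars xfx zhbe upjg beb nwd vnt thj nltg iqs
Hunk 4: at line 1 remove [igwx,ctqev] add [gbapb,euay] -> 14 lines: zwvz lyc gbapb euay ars xfx zhbe upjg beb nwd vnt thj nltg iqs
Hunk 5: at line 4 remove [xfx,zhbe] add [ipqcc,pfk] -> 14 lines: zwvz lyc gbapb euay ars ipqcc pfk upjg beb nwd vnt thj nltg iqs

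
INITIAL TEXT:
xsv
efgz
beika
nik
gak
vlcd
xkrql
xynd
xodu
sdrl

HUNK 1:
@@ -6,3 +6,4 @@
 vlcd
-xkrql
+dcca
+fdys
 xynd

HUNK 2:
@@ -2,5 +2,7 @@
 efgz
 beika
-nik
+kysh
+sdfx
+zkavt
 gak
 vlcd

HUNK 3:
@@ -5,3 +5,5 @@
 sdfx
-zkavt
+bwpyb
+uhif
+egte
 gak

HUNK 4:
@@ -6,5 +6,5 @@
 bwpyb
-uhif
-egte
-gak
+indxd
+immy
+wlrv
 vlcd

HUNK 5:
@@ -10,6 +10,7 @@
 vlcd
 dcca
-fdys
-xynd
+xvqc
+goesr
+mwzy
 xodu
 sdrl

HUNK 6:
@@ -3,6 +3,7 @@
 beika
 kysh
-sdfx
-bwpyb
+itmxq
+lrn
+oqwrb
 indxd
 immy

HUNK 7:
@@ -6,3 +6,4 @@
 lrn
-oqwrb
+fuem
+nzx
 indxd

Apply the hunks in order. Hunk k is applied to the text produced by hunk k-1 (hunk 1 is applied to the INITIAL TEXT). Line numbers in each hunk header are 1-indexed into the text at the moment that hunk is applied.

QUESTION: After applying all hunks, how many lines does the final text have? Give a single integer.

Answer: 18

Derivation:
Hunk 1: at line 6 remove [xkrql] add [dcca,fdys] -> 11 lines: xsv efgz beika nik gak vlcd dcca fdys xynd xodu sdrl
Hunk 2: at line 2 remove [nik] add [kysh,sdfx,zkavt] -> 13 lines: xsv efgz beika kysh sdfx zkavt gak vlcd dcca fdys xynd xodu sdrl
Hunk 3: at line 5 remove [zkavt] add [bwpyb,uhif,egte] -> 15 lines: xsv efgz beika kysh sdfx bwpyb uhif egte gak vlcd dcca fdys xynd xodu sdrl
Hunk 4: at line 6 remove [uhif,egte,gak] add [indxd,immy,wlrv] -> 15 lines: xsv efgz beika kysh sdfx bwpyb indxd immy wlrv vlcd dcca fdys xynd xodu sdrl
Hunk 5: at line 10 remove [fdys,xynd] add [xvqc,goesr,mwzy] -> 16 lines: xsv efgz beika kysh sdfx bwpyb indxd immy wlrv vlcd dcca xvqc goesr mwzy xodu sdrl
Hunk 6: at line 3 remove [sdfx,bwpyb] add [itmxq,lrn,oqwrb] -> 17 lines: xsv efgz beika kysh itmxq lrn oqwrb indxd immy wlrv vlcd dcca xvqc goesr mwzy xodu sdrl
Hunk 7: at line 6 remove [oqwrb] add [fuem,nzx] -> 18 lines: xsv efgz beika kysh itmxq lrn fuem nzx indxd immy wlrv vlcd dcca xvqc goesr mwzy xodu sdrl
Final line count: 18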